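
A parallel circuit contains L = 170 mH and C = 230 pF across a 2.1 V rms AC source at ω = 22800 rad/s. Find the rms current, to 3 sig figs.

531 μA

X_L = ωL = 3880 Ω
X_C = 1/(ωC) = 191000 Ω
Parallel: admittances add. Y = 1/(jωL) + jωC
Y = (0 − j0.000253) S
|Y| = 0.000253 S → |Z| = 1/|Y| = 3960 Ω, ∠Z = −∠Y = 90.0°
I = V/|Z| = 2.1/3960 = 531 μA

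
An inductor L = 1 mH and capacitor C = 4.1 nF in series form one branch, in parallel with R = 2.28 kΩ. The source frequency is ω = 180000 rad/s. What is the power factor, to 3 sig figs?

X_L = ωL = 180 Ω
X_C = 1/(ωC) = 1360 Ω
Branch 1: Z₁ = R = 2280 Ω
Branch 2 (series LC): Z₂ = j(X_L − X_C) = −j1180 Ω
Parallel: Z = Z₁Z₂/(Z₁+Z₂), |Z| = 1040 Ω, ∠Z = -62.7°
cos φ = cos(-62.7°) = 0.458

0.458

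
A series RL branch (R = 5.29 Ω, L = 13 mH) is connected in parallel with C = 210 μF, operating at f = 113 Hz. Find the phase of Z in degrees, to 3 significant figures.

-55.3°

ω = 2πf = 710.0 rad/s
X_L = ωL = 9.23 Ω
X_C = 1/(ωC) = 6.71 Ω
Branch 1 (R+jX_L): Z₁ = 5.29 + j9.23 Ω, |Z₁| = 10.6 Ω
Branch 2 (−jX_C): Z₂ = −j6.71 Ω
Parallel: Z = Z₁Z₂/(Z₁+Z₂), |Z| = 12.2 Ω, ∠Z = -55.3°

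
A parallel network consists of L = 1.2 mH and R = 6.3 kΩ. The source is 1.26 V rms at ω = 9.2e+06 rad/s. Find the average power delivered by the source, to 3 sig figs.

252 μW

X_L = ωL = 11000 Ω
Parallel: admittances add. Y = 1/R + 1/(jωL)
Y = (0.000159 − j9.06e-05) S
|Y| = 0.000183 S → |Z| = 1/|Y| = 5470 Ω, ∠Z = −∠Y = 29.7°
I = V/|Z| = 230 μA
P = VI cos φ = 1.26 × 0.000230 × cos(29.7°) = 252 μW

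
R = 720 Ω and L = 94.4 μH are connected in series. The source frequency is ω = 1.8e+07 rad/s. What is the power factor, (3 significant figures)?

X_L = ωL = 1700 Ω
Z = 720 + j1700 Ω
|Z| = √(720² + 1700²) = 1850 Ω
∠Z = arctan(1700/720) = 67.0°
cos φ = cos(67.0°) = 0.390

0.390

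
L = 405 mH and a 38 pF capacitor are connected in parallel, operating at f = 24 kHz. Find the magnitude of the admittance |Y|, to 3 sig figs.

10.6 μS

ω = 2πf = 150800 rad/s
X_L = ωL = 61100 Ω
X_C = 1/(ωC) = 175000 Ω
Parallel: admittances add. Y = 1/(jωL) + jωC
Y = (0 − j1.06e-05) S
|Y| = 1.06e-05 S → |Z| = 1/|Y| = 94000 Ω, ∠Z = −∠Y = 90.0°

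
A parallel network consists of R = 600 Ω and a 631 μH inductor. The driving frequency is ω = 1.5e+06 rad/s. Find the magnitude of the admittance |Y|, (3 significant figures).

1.97 mS

X_L = ωL = 947 Ω
Parallel: admittances add. Y = 1/R + 1/(jωL)
Y = (0.00167 − j0.00106) S
|Y| = 0.00197 S → |Z| = 1/|Y| = 507 Ω, ∠Z = −∠Y = 32.4°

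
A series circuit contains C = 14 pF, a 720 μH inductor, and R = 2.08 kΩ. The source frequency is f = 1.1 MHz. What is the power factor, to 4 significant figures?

0.3619

ω = 2πf = 6.912e+06 rad/s
X_L = ωL = 4976 Ω
X_C = 1/(ωC) = 10330 Ω
Net reactance X = X_L − X_C = -5358 Ω
Z = 2080 − j5358 Ω
|Z| = √(2080² + 5358²) = 5748 Ω
∠Z = arctan(-5358/2080) = -68.79°
cos φ = cos(-68.79°) = 0.3619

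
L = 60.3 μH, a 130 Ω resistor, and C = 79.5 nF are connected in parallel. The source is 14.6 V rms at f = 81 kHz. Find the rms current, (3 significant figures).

ω = 2πf = 508900 rad/s
X_L = ωL = 30.7 Ω
X_C = 1/(ωC) = 24.7 Ω
Parallel: admittances add. Y = 1/R + 1/(jωL) + jωC
Y = (0.00769 + j0.00788) S
|Y| = 0.0110 S → |Z| = 1/|Y| = 90.8 Ω, ∠Z = −∠Y = -45.7°
I = V/|Z| = 14.6/90.8 = 161 mA

161 mA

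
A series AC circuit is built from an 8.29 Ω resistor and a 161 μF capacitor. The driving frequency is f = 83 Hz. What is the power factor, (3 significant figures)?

0.571

ω = 2πf = 521.5 rad/s
X_C = 1/(ωC) = 11.9 Ω
Z = 8.29 − j11.9 Ω
|Z| = √(8.29² + 11.9²) = 14.5 Ω
∠Z = arctan(-11.9/8.29) = -55.2°
cos φ = cos(-55.2°) = 0.571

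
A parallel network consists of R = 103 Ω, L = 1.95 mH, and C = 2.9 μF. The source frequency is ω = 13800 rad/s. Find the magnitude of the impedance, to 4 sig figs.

98.80 Ω

X_L = ωL = 26.91 Ω
X_C = 1/(ωC) = 24.99 Ω
Parallel: admittances add. Y = 1/R + 1/(jωL) + jωC
Y = (0.009709 + j0.002859) S
|Y| = 0.01012 S → |Z| = 1/|Y| = 98.80 Ω, ∠Z = −∠Y = -16.41°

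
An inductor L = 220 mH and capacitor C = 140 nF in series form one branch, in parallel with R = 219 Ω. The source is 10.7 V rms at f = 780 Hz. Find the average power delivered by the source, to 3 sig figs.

523 mW

ω = 2πf = 4901 rad/s
X_L = ωL = 1080 Ω
X_C = 1/(ωC) = 1460 Ω
Branch 1: Z₁ = R = 219 Ω
Branch 2 (series LC): Z₂ = j(X_L − X_C) = −j379 Ω
Parallel: Z = Z₁Z₂/(Z₁+Z₂), |Z| = 190 Ω, ∠Z = -30.0°
I = V/|Z| = 56.4 mA
P = VI cos φ = 10.7 × 0.0564 × cos(-30.0°) = 523 mW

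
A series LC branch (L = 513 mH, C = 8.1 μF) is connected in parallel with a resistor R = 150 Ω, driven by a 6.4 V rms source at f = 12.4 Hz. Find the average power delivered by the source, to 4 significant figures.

273.1 mW

ω = 2πf = 77.91 rad/s
X_L = ωL = 39.97 Ω
X_C = 1/(ωC) = 1585 Ω
Branch 1: Z₁ = R = 150.0 Ω
Branch 2 (series LC): Z₂ = j(X_L − X_C) = −j1545 Ω
Parallel: Z = Z₁Z₂/(Z₁+Z₂), |Z| = 149.3 Ω, ∠Z = -5.547°
I = V/|Z| = 42.87 mA
P = VI cos φ = 6.4 × 0.04287 × cos(-5.547°) = 273.1 mW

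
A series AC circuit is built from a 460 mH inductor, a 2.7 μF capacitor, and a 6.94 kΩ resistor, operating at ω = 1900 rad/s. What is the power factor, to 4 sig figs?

0.9952

X_L = ωL = 874.0 Ω
X_C = 1/(ωC) = 194.9 Ω
Net reactance X = X_L − X_C = 679.1 Ω
Z = 6940 + j679.1 Ω
|Z| = √(6940² + 679.1²) = 6973 Ω
∠Z = arctan(679.1/6940) = 5.589°
cos φ = cos(5.589°) = 0.9952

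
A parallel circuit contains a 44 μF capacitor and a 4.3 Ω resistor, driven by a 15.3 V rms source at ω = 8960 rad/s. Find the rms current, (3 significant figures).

X_C = 1/(ωC) = 2.54 Ω
Parallel: admittances add. Y = 1/R + jωC
Y = (0.233 + j0.394) S
|Y| = 0.458 S → |Z| = 1/|Y| = 2.18 Ω, ∠Z = −∠Y = -59.5°
I = V/|Z| = 15.3/2.18 = 7.00 A

7.00 A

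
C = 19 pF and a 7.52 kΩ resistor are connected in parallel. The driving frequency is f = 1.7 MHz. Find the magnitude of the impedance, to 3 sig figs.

ω = 2πf = 1.068e+07 rad/s
X_C = 1/(ωC) = 4930 Ω
Parallel: admittances add. Y = 1/R + jωC
Y = (0.000133 + j0.000203) S
|Y| = 0.000243 S → |Z| = 1/|Y| = 4120 Ω, ∠Z = −∠Y = -56.8°

4120 Ω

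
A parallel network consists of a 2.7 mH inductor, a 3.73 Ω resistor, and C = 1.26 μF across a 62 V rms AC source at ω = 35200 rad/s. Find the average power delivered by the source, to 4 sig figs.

1.031 kW

X_L = ωL = 95.04 Ω
X_C = 1/(ωC) = 22.55 Ω
Parallel: admittances add. Y = 1/R + 1/(jωL) + jωC
Y = (0.2681 + j0.03383) S
|Y| = 0.2702 S → |Z| = 1/|Y| = 3.701 Ω, ∠Z = −∠Y = -7.192°
I = V/|Z| = 16.75 A
P = VI cos φ = 62 × 16.75 × cos(-7.192°) = 1.031 kW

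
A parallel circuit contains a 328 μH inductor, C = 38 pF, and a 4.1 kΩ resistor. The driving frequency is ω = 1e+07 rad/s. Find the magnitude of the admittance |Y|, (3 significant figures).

255 μS

X_L = ωL = 3280 Ω
X_C = 1/(ωC) = 2630 Ω
Parallel: admittances add. Y = 1/R + 1/(jωL) + jωC
Y = (0.000244 + j7.51e-05) S
|Y| = 0.000255 S → |Z| = 1/|Y| = 3920 Ω, ∠Z = −∠Y = -17.1°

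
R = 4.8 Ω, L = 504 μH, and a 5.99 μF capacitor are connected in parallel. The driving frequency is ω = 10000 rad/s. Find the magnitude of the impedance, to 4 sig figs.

X_L = ωL = 5.040 Ω
X_C = 1/(ωC) = 16.69 Ω
Parallel: admittances add. Y = 1/R + 1/(jωL) + jωC
Y = (0.2083 − j0.1385) S
|Y| = 0.2502 S → |Z| = 1/|Y| = 3.997 Ω, ∠Z = −∠Y = 33.62°

3.997 Ω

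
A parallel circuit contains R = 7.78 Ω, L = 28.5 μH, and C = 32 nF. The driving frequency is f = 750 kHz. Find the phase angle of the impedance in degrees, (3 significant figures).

ω = 2πf = 4.712e+06 rad/s
X_L = ωL = 134 Ω
X_C = 1/(ωC) = 6.63 Ω
Parallel: admittances add. Y = 1/R + 1/(jωL) + jωC
Y = (0.129 + j0.143) S
|Y| = 0.193 S → |Z| = 1/|Y| = 5.19 Ω, ∠Z = −∠Y = -48.1°

-48.1°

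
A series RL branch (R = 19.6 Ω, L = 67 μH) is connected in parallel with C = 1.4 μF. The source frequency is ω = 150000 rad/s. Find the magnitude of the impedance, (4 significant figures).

5.167 Ω

X_L = ωL = 10.05 Ω
X_C = 1/(ωC) = 4.762 Ω
Branch 1 (R+jX_L): Z₁ = 19.60 + j10.05 Ω, |Z₁| = 22.03 Ω
Branch 2 (−jX_C): Z₂ = −j4.762 Ω
Parallel: Z = Z₁Z₂/(Z₁+Z₂), |Z| = 5.167 Ω, ∠Z = -77.95°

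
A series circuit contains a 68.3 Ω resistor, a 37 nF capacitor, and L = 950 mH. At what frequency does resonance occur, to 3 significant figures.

ω₀ = 1/√(LC) = 1/√(0.95 × 3.7e-08) = 5334 rad/s
f₀ = ω₀/(2π) = 849 Hz

849 Hz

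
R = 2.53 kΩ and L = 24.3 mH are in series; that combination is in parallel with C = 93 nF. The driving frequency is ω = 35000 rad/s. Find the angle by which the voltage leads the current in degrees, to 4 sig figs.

-83.54°

X_L = ωL = 850.5 Ω
X_C = 1/(ωC) = 307.2 Ω
Branch 1 (R+jX_L): Z₁ = 2530 + j850.5 Ω, |Z₁| = 2669 Ω
Branch 2 (−jX_C): Z₂ = −j307.2 Ω
Parallel: Z = Z₁Z₂/(Z₁+Z₂), |Z| = 316.9 Ω, ∠Z = -83.54°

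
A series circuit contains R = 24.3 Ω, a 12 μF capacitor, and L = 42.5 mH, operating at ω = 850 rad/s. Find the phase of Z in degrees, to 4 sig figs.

-68.57°

X_L = ωL = 36.12 Ω
X_C = 1/(ωC) = 98.04 Ω
Net reactance X = X_L − X_C = -61.91 Ω
Z = 24.30 − j61.91 Ω
|Z| = √(24.30² + 61.91²) = 66.51 Ω
∠Z = arctan(-61.91/24.30) = -68.57°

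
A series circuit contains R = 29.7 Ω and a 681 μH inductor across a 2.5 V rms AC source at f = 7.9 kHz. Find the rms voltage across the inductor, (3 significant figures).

1.88 V

ω = 2πf = 49640 rad/s
X_L = ωL = 33.8 Ω
Z = 29.7 + j33.8 Ω
|Z| = √(29.7² + 33.8²) = 45.0 Ω
I = V/|Z| = 55.6 mA
V_L = I·|Z_L| = 0.0556 × 33.8 = 1.88 V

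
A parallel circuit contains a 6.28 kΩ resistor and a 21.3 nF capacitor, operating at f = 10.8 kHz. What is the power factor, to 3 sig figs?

ω = 2πf = 67860 rad/s
X_C = 1/(ωC) = 692 Ω
Parallel: admittances add. Y = 1/R + jωC
Y = (0.000159 + j0.00145) S
|Y| = 0.00145 S → |Z| = 1/|Y| = 688 Ω, ∠Z = −∠Y = -83.7°
cos φ = cos(-83.7°) = 0.110

0.110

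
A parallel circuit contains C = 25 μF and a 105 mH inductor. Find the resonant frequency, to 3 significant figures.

98.2 Hz

ω₀ = 1/√(LC) = 1/√(0.105 × 2.5e-05) = 617.2 rad/s
f₀ = ω₀/(2π) = 98.2 Hz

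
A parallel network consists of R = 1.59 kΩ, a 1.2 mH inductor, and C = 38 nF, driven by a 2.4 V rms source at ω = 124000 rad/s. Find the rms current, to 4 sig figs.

X_L = ωL = 148.8 Ω
X_C = 1/(ωC) = 212.2 Ω
Parallel: admittances add. Y = 1/R + 1/(jωL) + jωC
Y = (0.0006289 − j0.002008) S
|Y| = 0.002105 S → |Z| = 1/|Y| = 475.1 Ω, ∠Z = −∠Y = 72.61°
I = V/|Z| = 2.4/475.1 = 5.051 mA

5.051 mA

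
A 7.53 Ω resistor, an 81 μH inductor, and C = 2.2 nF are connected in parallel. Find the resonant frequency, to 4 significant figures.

ω₀ = 1/√(LC) = 1/√(8.1e-05 × 2.2e-09) = 2.369e+06 rad/s
f₀ = ω₀/(2π) = 377.0 kHz

377.0 kHz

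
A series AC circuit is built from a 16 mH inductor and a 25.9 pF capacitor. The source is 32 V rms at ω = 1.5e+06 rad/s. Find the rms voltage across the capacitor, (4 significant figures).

X_L = ωL = 24000 Ω
X_C = 1/(ωC) = 25740 Ω
Net reactance X = X_L − X_C = -1740 Ω
Z = − j1740 Ω
|Z| = √(0² + 1740²) = 1740 Ω
I = V/|Z| = 18.39 mA
V_C = I·|Z_C| = 0.01839 × 25740 = 473.4 V

473.4 V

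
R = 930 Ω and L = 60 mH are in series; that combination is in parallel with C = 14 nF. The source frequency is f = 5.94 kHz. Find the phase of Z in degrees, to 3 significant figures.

ω = 2πf = 37320 rad/s
X_L = ωL = 2240 Ω
X_C = 1/(ωC) = 1910 Ω
Branch 1 (R+jX_L): Z₁ = 930 + j2240 Ω, |Z₁| = 2420 Ω
Branch 2 (−jX_C): Z₂ = −j1910 Ω
Parallel: Z = Z₁Z₂/(Z₁+Z₂), |Z| = 4710 Ω, ∠Z = -41.8°

-41.8°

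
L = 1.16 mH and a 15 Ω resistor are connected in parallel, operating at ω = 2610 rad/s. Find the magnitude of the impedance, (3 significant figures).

X_L = ωL = 3.03 Ω
Parallel: admittances add. Y = 1/R + 1/(jωL)
Y = (0.0667 − j0.330) S
|Y| = 0.337 S → |Z| = 1/|Y| = 2.97 Ω, ∠Z = −∠Y = 78.6°

2.97 Ω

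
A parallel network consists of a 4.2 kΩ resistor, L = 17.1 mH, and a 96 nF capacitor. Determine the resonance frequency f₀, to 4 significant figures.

ω₀ = 1/√(LC) = 1/√(0.0171 × 9.6e-08) = 24680 rad/s
f₀ = ω₀/(2π) = 3.928 kHz

3.928 kHz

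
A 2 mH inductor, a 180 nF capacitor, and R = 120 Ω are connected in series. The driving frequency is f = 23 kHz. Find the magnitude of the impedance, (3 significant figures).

278 Ω

ω = 2πf = 144500 rad/s
X_L = ωL = 289 Ω
X_C = 1/(ωC) = 38.4 Ω
Net reactance X = X_L − X_C = 251 Ω
Z = 120 + j251 Ω
|Z| = √(120² + 251²) = 278 Ω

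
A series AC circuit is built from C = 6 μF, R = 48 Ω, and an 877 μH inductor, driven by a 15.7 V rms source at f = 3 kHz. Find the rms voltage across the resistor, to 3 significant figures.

ω = 2πf = 18850 rad/s
X_L = ωL = 16.5 Ω
X_C = 1/(ωC) = 8.84 Ω
Net reactance X = X_L − X_C = 7.69 Ω
Z = 48.0 + j7.69 Ω
|Z| = √(48.0² + 7.69²) = 48.6 Ω
I = V/|Z| = 323 mA
V_R = I·|Z_R| = 0.323 × 48.0 = 15.5 V

15.5 V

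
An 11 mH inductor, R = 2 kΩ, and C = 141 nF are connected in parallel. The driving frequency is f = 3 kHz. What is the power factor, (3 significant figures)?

0.225

ω = 2πf = 18850 rad/s
X_L = ωL = 207 Ω
X_C = 1/(ωC) = 376 Ω
Parallel: admittances add. Y = 1/R + 1/(jωL) + jωC
Y = (0.000500 − j0.00217) S
|Y| = 0.00222 S → |Z| = 1/|Y| = 450 Ω, ∠Z = −∠Y = 77.0°
cos φ = cos(77.0°) = 0.225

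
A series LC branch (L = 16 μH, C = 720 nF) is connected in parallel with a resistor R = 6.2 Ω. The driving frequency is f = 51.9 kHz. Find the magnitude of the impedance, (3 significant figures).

ω = 2πf = 326100 rad/s
X_L = ωL = 5.22 Ω
X_C = 1/(ωC) = 4.26 Ω
Branch 1: Z₁ = R = 6.20 Ω
Branch 2 (series LC): Z₂ = j(X_L − X_C) = j0.958 Ω
Parallel: Z = Z₁Z₂/(Z₁+Z₂), |Z| = 0.947 Ω, ∠Z = 81.2°

0.947 Ω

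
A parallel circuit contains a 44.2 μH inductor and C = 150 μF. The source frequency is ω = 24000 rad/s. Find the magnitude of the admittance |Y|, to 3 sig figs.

X_L = ωL = 1.06 Ω
X_C = 1/(ωC) = 0.278 Ω
Parallel: admittances add. Y = 1/(jωL) + jωC
Y = (0 + j2.66) S
|Y| = 2.66 S → |Z| = 1/|Y| = 0.376 Ω, ∠Z = −∠Y = -90.0°

2.66 S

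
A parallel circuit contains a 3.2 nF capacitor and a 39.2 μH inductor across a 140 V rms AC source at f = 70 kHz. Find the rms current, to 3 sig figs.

ω = 2πf = 439800 rad/s
X_L = ωL = 17.2 Ω
X_C = 1/(ωC) = 711 Ω
Parallel: admittances add. Y = 1/(jωL) + jωC
Y = (0 − j0.0566) S
|Y| = 0.0566 S → |Z| = 1/|Y| = 17.7 Ω, ∠Z = −∠Y = 90.0°
I = V/|Z| = 140/17.7 = 7.92 A

7.92 A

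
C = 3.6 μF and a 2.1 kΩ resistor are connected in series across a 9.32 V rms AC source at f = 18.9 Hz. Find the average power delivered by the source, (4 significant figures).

18.46 mW

ω = 2πf = 118.8 rad/s
X_C = 1/(ωC) = 2339 Ω
Z = 2100 − j2339 Ω
|Z| = √(2100² + 2339²) = 3143 Ω
∠Z = arctan(-2339/2100) = -48.08°
I = V/|Z| = 2.965 mA
P = VI cos φ = 9.32 × 0.002965 × cos(-48.08°) = 18.46 mW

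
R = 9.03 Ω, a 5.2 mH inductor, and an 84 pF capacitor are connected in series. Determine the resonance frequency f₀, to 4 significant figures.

240.8 kHz

ω₀ = 1/√(LC) = 1/√(0.0052 × 8.4e-11) = 1.513e+06 rad/s
f₀ = ω₀/(2π) = 240.8 kHz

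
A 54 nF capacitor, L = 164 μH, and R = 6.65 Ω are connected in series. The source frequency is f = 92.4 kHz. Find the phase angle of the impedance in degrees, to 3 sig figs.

84.0°

ω = 2πf = 580600 rad/s
X_L = ωL = 95.2 Ω
X_C = 1/(ωC) = 31.9 Ω
Net reactance X = X_L − X_C = 63.3 Ω
Z = 6.65 + j63.3 Ω
|Z| = √(6.65² + 63.3²) = 63.7 Ω
∠Z = arctan(63.3/6.65) = 84.0°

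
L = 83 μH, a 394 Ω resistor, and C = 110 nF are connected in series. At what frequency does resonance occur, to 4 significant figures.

52.67 kHz

ω₀ = 1/√(LC) = 1/√(8.3e-05 × 1.1e-07) = 331000 rad/s
f₀ = ω₀/(2π) = 52.67 kHz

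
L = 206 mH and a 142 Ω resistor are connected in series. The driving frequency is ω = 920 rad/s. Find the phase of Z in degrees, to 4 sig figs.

X_L = ωL = 189.5 Ω
Z = 142.0 + j189.5 Ω
|Z| = √(142.0² + 189.5²) = 236.8 Ω
∠Z = arctan(189.5/142.0) = 53.16°

53.16°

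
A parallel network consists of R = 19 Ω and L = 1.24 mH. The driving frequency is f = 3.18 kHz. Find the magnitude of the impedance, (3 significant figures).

ω = 2πf = 19980 rad/s
X_L = ωL = 24.8 Ω
Parallel: admittances add. Y = 1/R + 1/(jωL)
Y = (0.0526 − j0.0404) S
|Y| = 0.0663 S → |Z| = 1/|Y| = 15.1 Ω, ∠Z = −∠Y = 37.5°

15.1 Ω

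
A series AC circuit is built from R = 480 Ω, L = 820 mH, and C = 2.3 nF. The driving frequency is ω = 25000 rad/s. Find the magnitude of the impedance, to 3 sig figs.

X_L = ωL = 20500 Ω
X_C = 1/(ωC) = 17400 Ω
Net reactance X = X_L − X_C = 3110 Ω
Z = 480 + j3110 Ω
|Z| = √(480² + 3110²) = 3150 Ω

3150 Ω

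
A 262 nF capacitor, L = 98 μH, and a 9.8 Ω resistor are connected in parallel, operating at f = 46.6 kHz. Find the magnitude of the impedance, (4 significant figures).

ω = 2πf = 292800 rad/s
X_L = ωL = 28.69 Ω
X_C = 1/(ωC) = 13.04 Ω
Parallel: admittances add. Y = 1/R + 1/(jωL) + jωC
Y = (0.1020 + j0.04186) S
|Y| = 0.1103 S → |Z| = 1/|Y| = 9.067 Ω, ∠Z = −∠Y = -22.31°

9.067 Ω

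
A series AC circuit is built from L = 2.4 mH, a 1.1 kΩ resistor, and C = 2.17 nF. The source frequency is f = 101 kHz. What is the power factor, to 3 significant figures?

ω = 2πf = 634600 rad/s
X_L = ωL = 1520 Ω
X_C = 1/(ωC) = 726 Ω
Net reactance X = X_L − X_C = 797 Ω
Z = 1100 + j797 Ω
|Z| = √(1100² + 797²) = 1360 Ω
∠Z = arctan(797/1100) = 35.9°
cos φ = cos(35.9°) = 0.810

0.810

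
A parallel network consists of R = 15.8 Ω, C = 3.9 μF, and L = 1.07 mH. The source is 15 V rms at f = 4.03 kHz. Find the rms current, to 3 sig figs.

ω = 2πf = 25320 rad/s
X_L = ωL = 27.1 Ω
X_C = 1/(ωC) = 10.1 Ω
Parallel: admittances add. Y = 1/R + 1/(jωL) + jωC
Y = (0.0633 + j0.0618) S
|Y| = 0.0885 S → |Z| = 1/|Y| = 11.3 Ω, ∠Z = −∠Y = -44.3°
I = V/|Z| = 15/11.3 = 1.33 A

1.33 A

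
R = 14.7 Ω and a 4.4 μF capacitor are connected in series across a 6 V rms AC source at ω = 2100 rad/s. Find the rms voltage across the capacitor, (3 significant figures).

5.95 V

X_C = 1/(ωC) = 108 Ω
Z = 14.7 − j108 Ω
|Z| = √(14.7² + 108²) = 109 Ω
I = V/|Z| = 54.9 mA
V_C = I·|Z_C| = 0.0549 × 108 = 5.95 V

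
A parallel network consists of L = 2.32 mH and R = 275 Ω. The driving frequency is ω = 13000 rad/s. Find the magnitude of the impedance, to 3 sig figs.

30.0 Ω

X_L = ωL = 30.2 Ω
Parallel: admittances add. Y = 1/R + 1/(jωL)
Y = (0.00364 − j0.0332) S
|Y| = 0.0334 S → |Z| = 1/|Y| = 30.0 Ω, ∠Z = −∠Y = 83.7°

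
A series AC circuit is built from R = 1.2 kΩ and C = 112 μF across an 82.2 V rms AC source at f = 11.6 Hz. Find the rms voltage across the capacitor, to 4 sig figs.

ω = 2πf = 72.88 rad/s
X_C = 1/(ωC) = 122.5 Ω
Z = 1200 − j122.5 Ω
|Z| = √(1200² + 122.5²) = 1206 Ω
I = V/|Z| = 68.15 mA
V_C = I·|Z_C| = 0.06815 × 122.5 = 8.348 V

8.348 V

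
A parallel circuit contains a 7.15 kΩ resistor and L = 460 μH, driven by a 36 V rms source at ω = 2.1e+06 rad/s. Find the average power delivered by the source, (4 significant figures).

181.3 mW

X_L = ωL = 966.0 Ω
Parallel: admittances add. Y = 1/R + 1/(jωL)
Y = (0.0001399 − j0.001035) S
|Y| = 0.001045 S → |Z| = 1/|Y| = 957.3 Ω, ∠Z = −∠Y = 82.31°
I = V/|Z| = 37.61 mA
P = VI cos φ = 36 × 0.03761 × cos(82.31°) = 181.3 mW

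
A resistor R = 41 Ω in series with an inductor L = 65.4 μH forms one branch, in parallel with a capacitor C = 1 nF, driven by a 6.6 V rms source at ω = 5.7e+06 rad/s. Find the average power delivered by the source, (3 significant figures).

X_L = ωL = 373 Ω
X_C = 1/(ωC) = 175 Ω
Branch 1 (R+jX_L): Z₁ = 41.0 + j373 Ω, |Z₁| = 375 Ω
Branch 2 (−jX_C): Z₂ = −j175 Ω
Parallel: Z = Z₁Z₂/(Z₁+Z₂), |Z| = 326 Ω, ∠Z = -84.5°
I = V/|Z| = 20.2 mA
P = VI cos φ = 6.6 × 0.0202 × cos(-84.5°) = 12.7 mW

12.7 mW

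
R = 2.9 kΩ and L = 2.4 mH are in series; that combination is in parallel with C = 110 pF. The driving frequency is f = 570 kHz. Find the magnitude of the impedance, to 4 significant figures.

ω = 2πf = 3.581e+06 rad/s
X_L = ωL = 8595 Ω
X_C = 1/(ωC) = 2538 Ω
Branch 1 (R+jX_L): Z₁ = 2900 + j8595 Ω, |Z₁| = 9071 Ω
Branch 2 (−jX_C): Z₂ = −j2538 Ω
Parallel: Z = Z₁Z₂/(Z₁+Z₂), |Z| = 3429 Ω, ∠Z = -83.06°

3429 Ω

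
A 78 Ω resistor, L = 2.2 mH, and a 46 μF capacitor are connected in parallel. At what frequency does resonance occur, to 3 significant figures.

500 Hz

ω₀ = 1/√(LC) = 1/√(0.0022 × 4.6e-05) = 3143 rad/s
f₀ = ω₀/(2π) = 500 Hz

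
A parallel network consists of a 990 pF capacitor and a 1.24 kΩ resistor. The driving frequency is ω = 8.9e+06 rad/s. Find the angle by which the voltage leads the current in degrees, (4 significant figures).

X_C = 1/(ωC) = 113.5 Ω
Parallel: admittances add. Y = 1/R + jωC
Y = (0.0008065 + j0.008811) S
|Y| = 0.008848 S → |Z| = 1/|Y| = 113.0 Ω, ∠Z = −∠Y = -84.77°

-84.77°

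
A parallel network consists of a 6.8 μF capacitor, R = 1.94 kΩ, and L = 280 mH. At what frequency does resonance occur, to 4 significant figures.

ω₀ = 1/√(LC) = 1/√(0.28 × 6.8e-06) = 724.7 rad/s
f₀ = ω₀/(2π) = 115.3 Hz

115.3 Hz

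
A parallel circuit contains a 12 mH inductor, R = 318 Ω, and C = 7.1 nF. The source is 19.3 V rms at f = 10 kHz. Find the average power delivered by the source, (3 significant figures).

ω = 2πf = 62830 rad/s
X_L = ωL = 754 Ω
X_C = 1/(ωC) = 2240 Ω
Parallel: admittances add. Y = 1/R + 1/(jωL) + jωC
Y = (0.00314 − j0.000880) S
|Y| = 0.00327 S → |Z| = 1/|Y| = 306 Ω, ∠Z = −∠Y = 15.6°
I = V/|Z| = 63.0 mA
P = VI cos φ = 19.3 × 0.0630 × cos(15.6°) = 1.17 W

1.17 W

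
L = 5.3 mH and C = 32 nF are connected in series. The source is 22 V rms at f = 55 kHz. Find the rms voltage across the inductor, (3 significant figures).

ω = 2πf = 345600 rad/s
X_L = ωL = 1830 Ω
X_C = 1/(ωC) = 90.4 Ω
Net reactance X = X_L − X_C = 1740 Ω
Z = j1740 Ω
|Z| = √(0² + 1740²) = 1740 Ω
I = V/|Z| = 12.6 mA
V_L = I·|Z_L| = 0.0126 × 1830 = 23.1 V

23.1 V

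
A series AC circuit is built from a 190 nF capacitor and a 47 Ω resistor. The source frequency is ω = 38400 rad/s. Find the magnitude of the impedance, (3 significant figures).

X_C = 1/(ωC) = 137 Ω
Z = 47.0 − j137 Ω
|Z| = √(47.0² + 137²) = 145 Ω

145 Ω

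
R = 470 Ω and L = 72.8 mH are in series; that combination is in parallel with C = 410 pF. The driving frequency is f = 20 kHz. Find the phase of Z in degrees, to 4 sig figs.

84.44°

ω = 2πf = 125700 rad/s
X_L = ωL = 9148 Ω
X_C = 1/(ωC) = 19410 Ω
Branch 1 (R+jX_L): Z₁ = 470.0 + j9148 Ω, |Z₁| = 9160 Ω
Branch 2 (−jX_C): Z₂ = −j19410 Ω
Parallel: Z = Z₁Z₂/(Z₁+Z₂), |Z| = 17310 Ω, ∠Z = 84.44°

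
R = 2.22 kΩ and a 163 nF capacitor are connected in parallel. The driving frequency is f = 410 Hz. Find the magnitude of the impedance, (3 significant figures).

ω = 2πf = 2576 rad/s
X_C = 1/(ωC) = 2380 Ω
Parallel: admittances add. Y = 1/R + jωC
Y = (0.000450 + j0.000420) S
|Y| = 0.000616 S → |Z| = 1/|Y| = 1620 Ω, ∠Z = −∠Y = -43.0°

1620 Ω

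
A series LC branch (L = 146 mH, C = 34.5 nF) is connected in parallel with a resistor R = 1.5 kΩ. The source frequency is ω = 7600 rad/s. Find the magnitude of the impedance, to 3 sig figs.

X_L = ωL = 1110 Ω
X_C = 1/(ωC) = 3810 Ω
Branch 1: Z₁ = R = 1500 Ω
Branch 2 (series LC): Z₂ = j(X_L − X_C) = −j2700 Ω
Parallel: Z = Z₁Z₂/(Z₁+Z₂), |Z| = 1310 Ω, ∠Z = -29.0°

1310 Ω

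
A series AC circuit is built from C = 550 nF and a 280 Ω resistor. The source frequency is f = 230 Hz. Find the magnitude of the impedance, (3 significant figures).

ω = 2πf = 1445 rad/s
X_C = 1/(ωC) = 1260 Ω
Z = 280 − j1260 Ω
|Z| = √(280² + 1260²) = 1290 Ω

1290 Ω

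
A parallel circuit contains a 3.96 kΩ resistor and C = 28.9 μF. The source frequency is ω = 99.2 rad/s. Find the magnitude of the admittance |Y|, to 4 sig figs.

X_C = 1/(ωC) = 348.8 Ω
Parallel: admittances add. Y = 1/R + jωC
Y = (0.0002525 + j0.002867) S
|Y| = 0.002878 S → |Z| = 1/|Y| = 347.5 Ω, ∠Z = −∠Y = -84.97°

2.878 mS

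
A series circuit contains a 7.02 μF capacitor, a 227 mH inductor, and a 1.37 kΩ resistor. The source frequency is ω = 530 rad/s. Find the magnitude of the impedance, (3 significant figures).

1380 Ω

X_L = ωL = 120 Ω
X_C = 1/(ωC) = 269 Ω
Net reactance X = X_L − X_C = -148 Ω
Z = 1370 − j148 Ω
|Z| = √(1370² + 148²) = 1380 Ω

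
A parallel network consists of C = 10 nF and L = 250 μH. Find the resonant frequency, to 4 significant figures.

ω₀ = 1/√(LC) = 1/√(0.00025 × 1e-08) = 632500 rad/s
f₀ = ω₀/(2π) = 100.7 kHz

100.7 kHz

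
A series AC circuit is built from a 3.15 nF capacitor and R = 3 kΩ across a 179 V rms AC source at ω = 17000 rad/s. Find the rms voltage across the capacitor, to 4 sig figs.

X_C = 1/(ωC) = 18670 Ω
Z = 3000 − j18670 Ω
|Z| = √(3000² + 18670²) = 18910 Ω
I = V/|Z| = 9.464 mA
V_C = I·|Z_C| = 0.009464 × 18670 = 176.7 V

176.7 V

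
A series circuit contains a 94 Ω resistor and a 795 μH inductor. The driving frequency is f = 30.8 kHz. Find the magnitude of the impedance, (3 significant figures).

ω = 2πf = 193500 rad/s
X_L = ωL = 154 Ω
Z = 94.0 + j154 Ω
|Z| = √(94.0² + 154²) = 180 Ω

180 Ω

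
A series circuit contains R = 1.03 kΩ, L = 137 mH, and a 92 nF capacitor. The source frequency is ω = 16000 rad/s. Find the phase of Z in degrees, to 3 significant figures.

X_L = ωL = 2190 Ω
X_C = 1/(ωC) = 679 Ω
Net reactance X = X_L − X_C = 1510 Ω
Z = 1030 + j1510 Ω
|Z| = √(1030² + 1510²) = 1830 Ω
∠Z = arctan(1510/1030) = 55.7°

55.7°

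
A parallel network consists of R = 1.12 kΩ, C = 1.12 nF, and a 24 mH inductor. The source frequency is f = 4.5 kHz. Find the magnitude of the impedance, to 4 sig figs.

ω = 2πf = 28270 rad/s
X_L = ωL = 678.6 Ω
X_C = 1/(ωC) = 31580 Ω
Parallel: admittances add. Y = 1/R + 1/(jωL) + jωC
Y = (0.0008929 − j0.001442) S
|Y| = 0.001696 S → |Z| = 1/|Y| = 589.6 Ω, ∠Z = −∠Y = 58.23°

589.6 Ω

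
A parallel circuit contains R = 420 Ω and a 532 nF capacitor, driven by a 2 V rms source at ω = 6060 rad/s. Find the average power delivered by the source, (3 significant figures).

9.52 mW

X_C = 1/(ωC) = 310 Ω
Parallel: admittances add. Y = 1/R + jωC
Y = (0.00238 + j0.00322) S
|Y| = 0.00401 S → |Z| = 1/|Y| = 250 Ω, ∠Z = −∠Y = -53.6°
I = V/|Z| = 8.02 mA
P = VI cos φ = 2 × 0.00802 × cos(-53.6°) = 9.52 mW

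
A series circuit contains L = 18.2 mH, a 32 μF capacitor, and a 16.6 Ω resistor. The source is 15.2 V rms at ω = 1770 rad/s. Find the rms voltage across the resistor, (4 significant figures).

X_L = ωL = 32.21 Ω
X_C = 1/(ωC) = 17.66 Ω
Net reactance X = X_L − X_C = 14.56 Ω
Z = 16.60 + j14.56 Ω
|Z| = √(16.60² + 14.56²) = 22.08 Ω
I = V/|Z| = 688.4 mA
V_R = I·|Z_R| = 0.6884 × 16.60 = 11.43 V

11.43 V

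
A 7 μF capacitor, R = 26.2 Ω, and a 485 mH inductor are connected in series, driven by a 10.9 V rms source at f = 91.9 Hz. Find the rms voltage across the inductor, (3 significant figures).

72.9 V

ω = 2πf = 577.4 rad/s
X_L = ωL = 280 Ω
X_C = 1/(ωC) = 247 Ω
Net reactance X = X_L − X_C = 32.6 Ω
Z = 26.2 + j32.6 Ω
|Z| = √(26.2² + 32.6²) = 41.9 Ω
I = V/|Z| = 260 mA
V_L = I·|Z_L| = 0.260 × 280 = 72.9 V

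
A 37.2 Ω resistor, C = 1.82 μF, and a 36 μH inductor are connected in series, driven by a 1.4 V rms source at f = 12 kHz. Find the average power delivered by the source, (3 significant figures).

51.9 mW

ω = 2πf = 75400 rad/s
X_L = ωL = 2.71 Ω
X_C = 1/(ωC) = 7.29 Ω
Net reactance X = X_L − X_C = -4.57 Ω
Z = 37.2 − j4.57 Ω
|Z| = √(37.2² + 4.57²) = 37.5 Ω
∠Z = arctan(-4.57/37.2) = -7.01°
I = V/|Z| = 37.4 mA
P = VI cos φ = 1.4 × 0.0374 × cos(-7.01°) = 51.9 mW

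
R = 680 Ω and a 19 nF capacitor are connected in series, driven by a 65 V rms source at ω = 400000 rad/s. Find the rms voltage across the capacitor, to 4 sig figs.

12.35 V

X_C = 1/(ωC) = 131.6 Ω
Z = 680.0 − j131.6 Ω
|Z| = √(680.0² + 131.6²) = 692.6 Ω
I = V/|Z| = 93.85 mA
V_C = I·|Z_C| = 0.09385 × 131.6 = 12.35 V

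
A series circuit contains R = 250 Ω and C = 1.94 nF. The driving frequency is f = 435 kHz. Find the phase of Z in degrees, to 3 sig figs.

-37.0°

ω = 2πf = 2.733e+06 rad/s
X_C = 1/(ωC) = 189 Ω
Z = 250 − j189 Ω
|Z| = √(250² + 189²) = 313 Ω
∠Z = arctan(-189/250) = -37.0°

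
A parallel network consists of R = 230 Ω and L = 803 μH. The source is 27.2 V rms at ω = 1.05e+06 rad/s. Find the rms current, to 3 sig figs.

X_L = ωL = 843 Ω
Parallel: admittances add. Y = 1/R + 1/(jωL)
Y = (0.00435 − j0.00119) S
|Y| = 0.00451 S → |Z| = 1/|Y| = 222 Ω, ∠Z = −∠Y = 15.3°
I = V/|Z| = 27.2/222 = 123 mA

123 mA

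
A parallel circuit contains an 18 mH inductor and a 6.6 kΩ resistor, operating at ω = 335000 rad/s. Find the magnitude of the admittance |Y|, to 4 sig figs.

X_L = ωL = 6030 Ω
Parallel: admittances add. Y = 1/R + 1/(jωL)
Y = (0.0001515 − j0.0001658) S
|Y| = 0.0002246 S → |Z| = 1/|Y| = 4452 Ω, ∠Z = −∠Y = 47.58°

224.6 μS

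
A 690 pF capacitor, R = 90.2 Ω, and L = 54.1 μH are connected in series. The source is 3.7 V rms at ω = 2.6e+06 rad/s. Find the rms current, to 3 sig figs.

X_L = ωL = 141 Ω
X_C = 1/(ωC) = 557 Ω
Net reactance X = X_L − X_C = -417 Ω
Z = 90.2 − j417 Ω
|Z| = √(90.2² + 417²) = 426 Ω
I = V/|Z| = 3.7/426 = 8.68 mA

8.68 mA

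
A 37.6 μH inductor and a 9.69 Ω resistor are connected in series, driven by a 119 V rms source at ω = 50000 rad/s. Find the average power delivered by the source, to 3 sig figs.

1.41 kW

X_L = ωL = 1.88 Ω
Z = 9.69 + j1.88 Ω
|Z| = √(9.69² + 1.88²) = 9.87 Ω
∠Z = arctan(1.88/9.69) = 11.0°
I = V/|Z| = 12.1 A
P = VI cos φ = 119 × 12.1 × cos(11.0°) = 1.41 kW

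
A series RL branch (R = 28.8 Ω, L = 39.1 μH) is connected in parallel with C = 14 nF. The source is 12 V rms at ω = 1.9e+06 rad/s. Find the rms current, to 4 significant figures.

X_L = ωL = 74.29 Ω
X_C = 1/(ωC) = 37.59 Ω
Branch 1 (R+jX_L): Z₁ = 28.80 + j74.29 Ω, |Z₁| = 79.68 Ω
Branch 2 (−jX_C): Z₂ = −j37.59 Ω
Parallel: Z = Z₁Z₂/(Z₁+Z₂), |Z| = 64.21 Ω, ∠Z = -73.06°
I = V/|Z| = 12/64.21 = 186.9 mA

186.9 mA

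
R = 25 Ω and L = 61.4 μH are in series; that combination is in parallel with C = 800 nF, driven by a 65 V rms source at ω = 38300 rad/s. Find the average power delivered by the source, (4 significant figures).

X_L = ωL = 2.352 Ω
X_C = 1/(ωC) = 32.64 Ω
Branch 1 (R+jX_L): Z₁ = 25.00 + j2.352 Ω, |Z₁| = 25.11 Ω
Branch 2 (−jX_C): Z₂ = −j32.64 Ω
Parallel: Z = Z₁Z₂/(Z₁+Z₂), |Z| = 20.87 Ω, ∠Z = -34.17°
I = V/|Z| = 3.115 A
P = VI cos φ = 65 × 3.115 × cos(-34.17°) = 167.5 W

167.5 W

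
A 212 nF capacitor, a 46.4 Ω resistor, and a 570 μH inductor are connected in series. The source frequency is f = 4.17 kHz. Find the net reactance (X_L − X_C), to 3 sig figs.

ω = 2πf = 26200 rad/s
X_L = ωL = 14.9 Ω
X_C = 1/(ωC) = 180 Ω
X = 14.9 − 180 = -165 Ω

-165 Ω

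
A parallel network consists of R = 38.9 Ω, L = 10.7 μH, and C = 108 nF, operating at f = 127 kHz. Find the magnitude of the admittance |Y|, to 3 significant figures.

ω = 2πf = 798000 rad/s
X_L = ωL = 8.54 Ω
X_C = 1/(ωC) = 11.6 Ω
Parallel: admittances add. Y = 1/R + 1/(jωL) + jωC
Y = (0.0257 − j0.0309) S
|Y| = 0.0402 S → |Z| = 1/|Y| = 24.9 Ω, ∠Z = −∠Y = 50.3°

40.2 mS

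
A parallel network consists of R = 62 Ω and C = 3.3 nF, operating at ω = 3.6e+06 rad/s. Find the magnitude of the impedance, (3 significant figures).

X_C = 1/(ωC) = 84.2 Ω
Parallel: admittances add. Y = 1/R + jωC
Y = (0.0161 + j0.0119) S
|Y| = 0.0200 S → |Z| = 1/|Y| = 49.9 Ω, ∠Z = −∠Y = -36.4°

49.9 Ω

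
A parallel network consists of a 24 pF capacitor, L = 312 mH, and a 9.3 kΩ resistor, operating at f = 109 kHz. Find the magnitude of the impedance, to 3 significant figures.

9240 Ω

ω = 2πf = 684900 rad/s
X_L = ωL = 214000 Ω
X_C = 1/(ωC) = 60800 Ω
Parallel: admittances add. Y = 1/R + 1/(jωL) + jωC
Y = (0.000108 + j1.18e-05) S
|Y| = 0.000108 S → |Z| = 1/|Y| = 9240 Ω, ∠Z = −∠Y = -6.24°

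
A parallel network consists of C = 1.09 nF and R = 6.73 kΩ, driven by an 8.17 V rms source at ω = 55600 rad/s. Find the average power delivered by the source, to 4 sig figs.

X_C = 1/(ωC) = 16500 Ω
Parallel: admittances add. Y = 1/R + jωC
Y = (0.0001486 + j6.06e-05) S
|Y| = 0.0001605 S → |Z| = 1/|Y| = 6232 Ω, ∠Z = −∠Y = -22.19°
I = V/|Z| = 1.311 mA
P = VI cos φ = 8.17 × 0.001311 × cos(-22.19°) = 9.918 mW

9.918 mW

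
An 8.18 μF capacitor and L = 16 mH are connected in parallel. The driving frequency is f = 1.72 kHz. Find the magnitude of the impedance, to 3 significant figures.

ω = 2πf = 10810 rad/s
X_L = ωL = 173 Ω
X_C = 1/(ωC) = 11.3 Ω
Parallel: admittances add. Y = 1/(jωL) + jωC
Y = (0 + j0.0826) S
|Y| = 0.0826 S → |Z| = 1/|Y| = 12.1 Ω, ∠Z = −∠Y = -90.0°

12.1 Ω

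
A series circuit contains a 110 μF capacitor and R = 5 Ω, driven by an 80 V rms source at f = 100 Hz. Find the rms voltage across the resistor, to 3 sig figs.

26.1 V

ω = 2πf = 628.3 rad/s
X_C = 1/(ωC) = 14.5 Ω
Z = 5.00 − j14.5 Ω
|Z| = √(5.00² + 14.5²) = 15.3 Ω
I = V/|Z| = 5.23 A
V_R = I·|Z_R| = 5.23 × 5.00 = 26.1 V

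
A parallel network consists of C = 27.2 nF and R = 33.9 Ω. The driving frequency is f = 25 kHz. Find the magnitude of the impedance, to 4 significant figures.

33.55 Ω

ω = 2πf = 157100 rad/s
X_C = 1/(ωC) = 234.1 Ω
Parallel: admittances add. Y = 1/R + jωC
Y = (0.02950 + j0.004273) S
|Y| = 0.02981 S → |Z| = 1/|Y| = 33.55 Ω, ∠Z = −∠Y = -8.241°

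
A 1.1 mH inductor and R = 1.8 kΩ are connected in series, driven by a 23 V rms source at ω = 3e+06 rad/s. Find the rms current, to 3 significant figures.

X_L = ωL = 3300 Ω
Z = 1800 + j3300 Ω
|Z| = √(1800² + 3300²) = 3760 Ω
I = V/|Z| = 23/3760 = 6.12 mA

6.12 mA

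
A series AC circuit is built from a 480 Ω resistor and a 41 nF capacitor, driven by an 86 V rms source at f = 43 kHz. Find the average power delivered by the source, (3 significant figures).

ω = 2πf = 270200 rad/s
X_C = 1/(ωC) = 90.3 Ω
Z = 480 − j90.3 Ω
|Z| = √(480² + 90.3²) = 488 Ω
∠Z = arctan(-90.3/480) = -10.7°
I = V/|Z| = 176 mA
P = VI cos φ = 86 × 0.176 × cos(-10.7°) = 14.9 W

14.9 W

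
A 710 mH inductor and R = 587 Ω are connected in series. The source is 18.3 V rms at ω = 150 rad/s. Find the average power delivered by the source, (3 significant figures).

552 mW

X_L = ωL = 106 Ω
Z = 587 + j106 Ω
|Z| = √(587² + 106²) = 597 Ω
∠Z = arctan(106/587) = 10.3°
I = V/|Z| = 30.7 mA
P = VI cos φ = 18.3 × 0.0307 × cos(10.3°) = 552 mW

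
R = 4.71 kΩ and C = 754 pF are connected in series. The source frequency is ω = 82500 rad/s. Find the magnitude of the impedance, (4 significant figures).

16750 Ω

X_C = 1/(ωC) = 16080 Ω
Z = 4710 − j16080 Ω
|Z| = √(4710² + 16080²) = 16750 Ω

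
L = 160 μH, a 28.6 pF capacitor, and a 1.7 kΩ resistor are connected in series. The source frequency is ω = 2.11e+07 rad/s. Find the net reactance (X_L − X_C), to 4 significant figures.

1719 Ω

X_L = ωL = 3376 Ω
X_C = 1/(ωC) = 1657 Ω
X = 3376 − 1657 = 1719 Ω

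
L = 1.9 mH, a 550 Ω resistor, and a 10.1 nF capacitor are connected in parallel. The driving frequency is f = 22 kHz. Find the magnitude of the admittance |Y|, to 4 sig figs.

3.020 mS

ω = 2πf = 138200 rad/s
X_L = ωL = 262.6 Ω
X_C = 1/(ωC) = 716.3 Ω
Parallel: admittances add. Y = 1/R + 1/(jωL) + jωC
Y = (0.001818 − j0.002411) S
|Y| = 0.003020 S → |Z| = 1/|Y| = 331.1 Ω, ∠Z = −∠Y = 52.98°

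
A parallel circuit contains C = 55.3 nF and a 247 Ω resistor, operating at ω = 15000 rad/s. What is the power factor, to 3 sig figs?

0.980

X_C = 1/(ωC) = 1210 Ω
Parallel: admittances add. Y = 1/R + jωC
Y = (0.00405 + j0.000829) S
|Y| = 0.00413 S → |Z| = 1/|Y| = 242 Ω, ∠Z = −∠Y = -11.6°
cos φ = cos(-11.6°) = 0.980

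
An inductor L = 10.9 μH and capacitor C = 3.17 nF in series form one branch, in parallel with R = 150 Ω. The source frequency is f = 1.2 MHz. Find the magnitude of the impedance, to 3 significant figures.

ω = 2πf = 7.54e+06 rad/s
X_L = ωL = 82.2 Ω
X_C = 1/(ωC) = 41.8 Ω
Branch 1: Z₁ = R = 150 Ω
Branch 2 (series LC): Z₂ = j(X_L − X_C) = j40.3 Ω
Parallel: Z = Z₁Z₂/(Z₁+Z₂), |Z| = 39.0 Ω, ∠Z = 74.9°

39.0 Ω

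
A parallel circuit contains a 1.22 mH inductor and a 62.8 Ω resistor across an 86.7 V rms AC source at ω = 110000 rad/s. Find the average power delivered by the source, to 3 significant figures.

120 W

X_L = ωL = 134 Ω
Parallel: admittances add. Y = 1/R + 1/(jωL)
Y = (0.0159 − j0.00745) S
|Y| = 0.0176 S → |Z| = 1/|Y| = 56.9 Ω, ∠Z = −∠Y = 25.1°
I = V/|Z| = 1.52 A
P = VI cos φ = 86.7 × 1.52 × cos(25.1°) = 120 W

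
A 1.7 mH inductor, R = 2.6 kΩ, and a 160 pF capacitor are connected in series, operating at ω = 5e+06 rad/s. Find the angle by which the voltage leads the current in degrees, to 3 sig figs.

X_L = ωL = 8500 Ω
X_C = 1/(ωC) = 1250 Ω
Net reactance X = X_L − X_C = 7250 Ω
Z = 2600 + j7250 Ω
|Z| = √(2600² + 7250²) = 7700 Ω
∠Z = arctan(7250/2600) = 70.3°

70.3°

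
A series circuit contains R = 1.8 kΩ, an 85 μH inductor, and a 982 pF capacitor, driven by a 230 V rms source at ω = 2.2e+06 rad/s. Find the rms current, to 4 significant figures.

126.3 mA

X_L = ωL = 187.0 Ω
X_C = 1/(ωC) = 462.9 Ω
Net reactance X = X_L − X_C = -275.9 Ω
Z = 1800 − j275.9 Ω
|Z| = √(1800² + 275.9²) = 1821 Ω
I = V/|Z| = 230/1821 = 126.3 mA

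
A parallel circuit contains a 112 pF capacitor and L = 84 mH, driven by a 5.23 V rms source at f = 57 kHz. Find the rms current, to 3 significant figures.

35.9 μA

ω = 2πf = 358100 rad/s
X_L = ωL = 30100 Ω
X_C = 1/(ωC) = 24900 Ω
Parallel: admittances add. Y = 1/(jωL) + jωC
Y = (0 + j6.87e-06) S
|Y| = 6.87e-06 S → |Z| = 1/|Y| = 146000 Ω, ∠Z = −∠Y = -90.0°
I = V/|Z| = 5.23/146000 = 35.9 μA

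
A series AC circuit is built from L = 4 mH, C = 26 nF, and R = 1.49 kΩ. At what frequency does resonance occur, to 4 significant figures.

15.61 kHz

ω₀ = 1/√(LC) = 1/√(0.004 × 2.6e-08) = 98060 rad/s
f₀ = ω₀/(2π) = 15.61 kHz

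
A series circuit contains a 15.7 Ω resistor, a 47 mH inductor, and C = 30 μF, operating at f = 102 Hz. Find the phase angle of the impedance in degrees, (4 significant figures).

ω = 2πf = 640.9 rad/s
X_L = ωL = 30.12 Ω
X_C = 1/(ωC) = 52.01 Ω
Net reactance X = X_L − X_C = -21.89 Ω
Z = 15.70 − j21.89 Ω
|Z| = √(15.70² + 21.89²) = 26.94 Ω
∠Z = arctan(-21.89/15.70) = -54.35°

-54.35°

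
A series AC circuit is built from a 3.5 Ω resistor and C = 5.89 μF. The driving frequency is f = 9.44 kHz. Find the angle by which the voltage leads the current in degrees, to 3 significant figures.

-39.3°

ω = 2πf = 59310 rad/s
X_C = 1/(ωC) = 2.86 Ω
Z = 3.50 − j2.86 Ω
|Z| = √(3.50² + 2.86²) = 4.52 Ω
∠Z = arctan(-2.86/3.50) = -39.3°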